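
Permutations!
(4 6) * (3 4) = [0, 1, 2, 4, 6, 5, 3] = (3 4 6)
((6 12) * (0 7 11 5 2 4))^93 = ((0 7 11 5 2 4)(6 12))^93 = (0 5)(2 7)(4 11)(6 12)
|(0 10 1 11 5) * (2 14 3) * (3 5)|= 8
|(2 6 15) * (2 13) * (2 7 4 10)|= 7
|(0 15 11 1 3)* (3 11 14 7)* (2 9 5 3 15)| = |(0 2 9 5 3)(1 11)(7 15 14)| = 30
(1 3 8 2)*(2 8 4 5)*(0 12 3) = (0 12 3 4 5 2 1) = [12, 0, 1, 4, 5, 2, 6, 7, 8, 9, 10, 11, 3]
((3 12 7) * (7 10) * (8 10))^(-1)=(3 7 10 8 12)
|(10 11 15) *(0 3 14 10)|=6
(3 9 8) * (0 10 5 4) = (0 10 5 4)(3 9 8) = [10, 1, 2, 9, 0, 4, 6, 7, 3, 8, 5]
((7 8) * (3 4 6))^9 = ((3 4 6)(7 8))^9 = (7 8)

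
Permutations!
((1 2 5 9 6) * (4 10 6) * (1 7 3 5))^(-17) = ((1 2)(3 5 9 4 10 6 7))^(-17) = (1 2)(3 10 5 6 9 7 4)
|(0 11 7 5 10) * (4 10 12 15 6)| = 9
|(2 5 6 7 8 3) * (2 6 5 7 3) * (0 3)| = |(0 3 6)(2 7 8)| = 3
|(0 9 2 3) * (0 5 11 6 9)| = 6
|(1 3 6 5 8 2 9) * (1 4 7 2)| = |(1 3 6 5 8)(2 9 4 7)| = 20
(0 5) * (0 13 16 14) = (0 5 13 16 14) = [5, 1, 2, 3, 4, 13, 6, 7, 8, 9, 10, 11, 12, 16, 0, 15, 14]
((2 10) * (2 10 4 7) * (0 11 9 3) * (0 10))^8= (0 3 11 10 9)(2 7 4)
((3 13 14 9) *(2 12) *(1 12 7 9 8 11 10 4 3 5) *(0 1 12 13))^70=((0 1 13 14 8 11 10 4 3)(2 7 9 5 12))^70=(0 4 11 14 1 3 10 8 13)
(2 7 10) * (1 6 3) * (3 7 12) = (1 6 7 10 2 12 3) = [0, 6, 12, 1, 4, 5, 7, 10, 8, 9, 2, 11, 3]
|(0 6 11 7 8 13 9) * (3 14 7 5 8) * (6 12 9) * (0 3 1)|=|(0 12 9 3 14 7 1)(5 8 13 6 11)|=35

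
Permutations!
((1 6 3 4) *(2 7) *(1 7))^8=((1 6 3 4 7 2))^8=(1 3 7)(2 6 4)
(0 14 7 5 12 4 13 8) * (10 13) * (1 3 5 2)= [14, 3, 1, 5, 10, 12, 6, 2, 0, 9, 13, 11, 4, 8, 7]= (0 14 7 2 1 3 5 12 4 10 13 8)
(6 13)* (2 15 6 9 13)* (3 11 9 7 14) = (2 15 6)(3 11 9 13 7 14) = [0, 1, 15, 11, 4, 5, 2, 14, 8, 13, 10, 9, 12, 7, 3, 6]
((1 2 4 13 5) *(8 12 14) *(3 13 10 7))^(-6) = ((1 2 4 10 7 3 13 5)(8 12 14))^(-6) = (14)(1 4 7 13)(2 10 3 5)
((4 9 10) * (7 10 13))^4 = (4 10 7 13 9)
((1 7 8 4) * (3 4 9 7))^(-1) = ((1 3 4)(7 8 9))^(-1) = (1 4 3)(7 9 8)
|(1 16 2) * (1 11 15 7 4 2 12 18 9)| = 5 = |(1 16 12 18 9)(2 11 15 7 4)|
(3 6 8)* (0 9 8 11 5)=(0 9 8 3 6 11 5)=[9, 1, 2, 6, 4, 0, 11, 7, 3, 8, 10, 5]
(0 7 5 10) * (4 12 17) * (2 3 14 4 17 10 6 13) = [7, 1, 3, 14, 12, 6, 13, 5, 8, 9, 0, 11, 10, 2, 4, 15, 16, 17] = (17)(0 7 5 6 13 2 3 14 4 12 10)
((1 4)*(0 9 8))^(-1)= ((0 9 8)(1 4))^(-1)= (0 8 9)(1 4)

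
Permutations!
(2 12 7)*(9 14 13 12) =(2 9 14 13 12 7) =[0, 1, 9, 3, 4, 5, 6, 2, 8, 14, 10, 11, 7, 12, 13]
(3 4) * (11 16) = (3 4)(11 16) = [0, 1, 2, 4, 3, 5, 6, 7, 8, 9, 10, 16, 12, 13, 14, 15, 11]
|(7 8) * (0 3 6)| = 6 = |(0 3 6)(7 8)|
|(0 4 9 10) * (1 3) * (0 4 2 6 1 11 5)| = 21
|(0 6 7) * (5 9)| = 6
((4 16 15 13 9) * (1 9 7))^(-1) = (1 7 13 15 16 4 9)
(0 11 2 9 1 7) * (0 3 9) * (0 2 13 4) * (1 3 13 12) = (0 11 12 1 7 13 4)(3 9) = [11, 7, 2, 9, 0, 5, 6, 13, 8, 3, 10, 12, 1, 4]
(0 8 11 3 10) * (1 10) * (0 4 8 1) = (0 1 10 4 8 11 3) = [1, 10, 2, 0, 8, 5, 6, 7, 11, 9, 4, 3]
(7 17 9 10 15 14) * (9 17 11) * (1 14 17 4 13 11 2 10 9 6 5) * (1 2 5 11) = (1 14 7 5 2 10 15 17 4 13)(6 11) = [0, 14, 10, 3, 13, 2, 11, 5, 8, 9, 15, 6, 12, 1, 7, 17, 16, 4]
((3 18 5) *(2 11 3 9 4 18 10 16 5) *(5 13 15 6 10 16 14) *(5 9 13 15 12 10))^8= (2 12 3 14 15 4 5)(6 18 13 11 10 16 9)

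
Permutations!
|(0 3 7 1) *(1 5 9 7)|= |(0 3 1)(5 9 7)|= 3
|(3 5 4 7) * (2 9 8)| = 12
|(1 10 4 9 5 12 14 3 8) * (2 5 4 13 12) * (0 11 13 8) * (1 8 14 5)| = |(0 11 13 12 5 2 1 10 14 3)(4 9)| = 10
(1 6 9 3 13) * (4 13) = (1 6 9 3 4 13) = [0, 6, 2, 4, 13, 5, 9, 7, 8, 3, 10, 11, 12, 1]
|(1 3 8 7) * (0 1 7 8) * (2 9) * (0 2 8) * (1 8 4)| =10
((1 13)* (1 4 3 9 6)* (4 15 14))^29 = (1 3 15 6 4 13 9 14)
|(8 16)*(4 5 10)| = 6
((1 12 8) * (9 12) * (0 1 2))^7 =(0 1 9 12 8 2)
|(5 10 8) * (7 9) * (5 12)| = 4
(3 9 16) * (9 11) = (3 11 9 16) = [0, 1, 2, 11, 4, 5, 6, 7, 8, 16, 10, 9, 12, 13, 14, 15, 3]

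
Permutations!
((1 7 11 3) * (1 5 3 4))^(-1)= (1 4 11 7)(3 5)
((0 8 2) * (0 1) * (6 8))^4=((0 6 8 2 1))^4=(0 1 2 8 6)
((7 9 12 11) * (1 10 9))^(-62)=((1 10 9 12 11 7))^(-62)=(1 11 9)(7 12 10)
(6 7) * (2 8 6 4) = (2 8 6 7 4) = [0, 1, 8, 3, 2, 5, 7, 4, 6]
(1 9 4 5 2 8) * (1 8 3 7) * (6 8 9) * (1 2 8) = [0, 6, 3, 7, 5, 8, 1, 2, 9, 4] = (1 6)(2 3 7)(4 5 8 9)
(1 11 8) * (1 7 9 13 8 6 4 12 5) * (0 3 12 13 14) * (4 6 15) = (0 3 12 5 1 11 15 4 13 8 7 9 14) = [3, 11, 2, 12, 13, 1, 6, 9, 7, 14, 10, 15, 5, 8, 0, 4]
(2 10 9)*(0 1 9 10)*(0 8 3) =(10)(0 1 9 2 8 3) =[1, 9, 8, 0, 4, 5, 6, 7, 3, 2, 10]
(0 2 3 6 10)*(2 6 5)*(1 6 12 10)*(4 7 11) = (0 12 10)(1 6)(2 3 5)(4 7 11) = [12, 6, 3, 5, 7, 2, 1, 11, 8, 9, 0, 4, 10]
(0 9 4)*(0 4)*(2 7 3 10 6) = (0 9)(2 7 3 10 6) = [9, 1, 7, 10, 4, 5, 2, 3, 8, 0, 6]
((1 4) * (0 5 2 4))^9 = (0 1 4 2 5)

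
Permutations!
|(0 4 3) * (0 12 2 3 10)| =|(0 4 10)(2 3 12)| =3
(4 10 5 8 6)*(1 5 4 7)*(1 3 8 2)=(1 5 2)(3 8 6 7)(4 10)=[0, 5, 1, 8, 10, 2, 7, 3, 6, 9, 4]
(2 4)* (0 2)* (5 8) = (0 2 4)(5 8) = [2, 1, 4, 3, 0, 8, 6, 7, 5]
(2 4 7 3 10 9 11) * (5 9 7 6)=(2 4 6 5 9 11)(3 10 7)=[0, 1, 4, 10, 6, 9, 5, 3, 8, 11, 7, 2]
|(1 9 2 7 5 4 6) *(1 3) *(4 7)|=|(1 9 2 4 6 3)(5 7)|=6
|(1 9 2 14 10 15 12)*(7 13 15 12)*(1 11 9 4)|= 6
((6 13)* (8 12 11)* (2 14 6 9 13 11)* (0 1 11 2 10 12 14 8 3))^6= (0 11)(1 3)(2 14)(6 8)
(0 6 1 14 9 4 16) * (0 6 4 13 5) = (0 4 16 6 1 14 9 13 5) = [4, 14, 2, 3, 16, 0, 1, 7, 8, 13, 10, 11, 12, 5, 9, 15, 6]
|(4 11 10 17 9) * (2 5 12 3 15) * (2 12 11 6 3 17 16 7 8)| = 7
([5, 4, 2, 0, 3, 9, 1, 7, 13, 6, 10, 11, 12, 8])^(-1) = (0 3 4 1 6 9 5)(8 13)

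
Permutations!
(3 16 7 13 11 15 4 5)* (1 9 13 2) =[0, 9, 1, 16, 5, 3, 6, 2, 8, 13, 10, 15, 12, 11, 14, 4, 7] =(1 9 13 11 15 4 5 3 16 7 2)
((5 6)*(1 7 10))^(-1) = (1 10 7)(5 6)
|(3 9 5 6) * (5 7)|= 5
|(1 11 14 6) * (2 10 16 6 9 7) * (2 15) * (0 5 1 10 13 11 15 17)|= |(0 5 1 15 2 13 11 14 9 7 17)(6 10 16)|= 33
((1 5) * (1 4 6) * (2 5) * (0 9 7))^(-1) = (0 7 9)(1 6 4 5 2)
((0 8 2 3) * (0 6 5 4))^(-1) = ((0 8 2 3 6 5 4))^(-1) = (0 4 5 6 3 2 8)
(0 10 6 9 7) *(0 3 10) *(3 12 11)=(3 10 6 9 7 12 11)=[0, 1, 2, 10, 4, 5, 9, 12, 8, 7, 6, 3, 11]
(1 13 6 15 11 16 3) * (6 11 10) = (1 13 11 16 3)(6 15 10) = [0, 13, 2, 1, 4, 5, 15, 7, 8, 9, 6, 16, 12, 11, 14, 10, 3]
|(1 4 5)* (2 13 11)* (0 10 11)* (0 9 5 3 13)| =12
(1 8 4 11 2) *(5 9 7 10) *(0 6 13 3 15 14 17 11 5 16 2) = (0 6 13 3 15 14 17 11)(1 8 4 5 9 7 10 16 2) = [6, 8, 1, 15, 5, 9, 13, 10, 4, 7, 16, 0, 12, 3, 17, 14, 2, 11]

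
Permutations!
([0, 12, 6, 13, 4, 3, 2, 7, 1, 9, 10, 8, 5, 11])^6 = (1 8 11 13 3 5 12)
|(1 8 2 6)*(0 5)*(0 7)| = 12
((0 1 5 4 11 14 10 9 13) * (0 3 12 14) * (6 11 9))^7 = (0 12 5 10 9 11 3 1 14 4 6 13)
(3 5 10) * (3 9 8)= (3 5 10 9 8)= [0, 1, 2, 5, 4, 10, 6, 7, 3, 8, 9]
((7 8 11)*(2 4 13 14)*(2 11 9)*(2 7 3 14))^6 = (14)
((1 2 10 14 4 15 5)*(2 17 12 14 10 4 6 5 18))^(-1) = (1 5 6 14 12 17)(2 18 15 4)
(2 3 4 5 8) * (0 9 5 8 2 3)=(0 9 5 2)(3 4 8)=[9, 1, 0, 4, 8, 2, 6, 7, 3, 5]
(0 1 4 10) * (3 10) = (0 1 4 3 10) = [1, 4, 2, 10, 3, 5, 6, 7, 8, 9, 0]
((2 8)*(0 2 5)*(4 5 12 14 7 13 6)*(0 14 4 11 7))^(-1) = (0 14 5 4 12 8 2)(6 13 7 11)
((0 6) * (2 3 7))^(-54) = ((0 6)(2 3 7))^(-54) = (7)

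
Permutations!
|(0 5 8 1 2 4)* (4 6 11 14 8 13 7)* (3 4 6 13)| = |(0 5 3 4)(1 2 13 7 6 11 14 8)| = 8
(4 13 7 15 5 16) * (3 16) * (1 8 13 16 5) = (1 8 13 7 15)(3 5)(4 16) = [0, 8, 2, 5, 16, 3, 6, 15, 13, 9, 10, 11, 12, 7, 14, 1, 4]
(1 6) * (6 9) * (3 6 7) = (1 9 7 3 6) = [0, 9, 2, 6, 4, 5, 1, 3, 8, 7]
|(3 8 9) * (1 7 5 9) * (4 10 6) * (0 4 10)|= 6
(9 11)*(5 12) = (5 12)(9 11) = [0, 1, 2, 3, 4, 12, 6, 7, 8, 11, 10, 9, 5]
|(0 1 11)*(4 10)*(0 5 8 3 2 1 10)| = |(0 10 4)(1 11 5 8 3 2)| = 6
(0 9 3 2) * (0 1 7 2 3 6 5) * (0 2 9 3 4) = (0 3 4)(1 7 9 6 5 2) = [3, 7, 1, 4, 0, 2, 5, 9, 8, 6]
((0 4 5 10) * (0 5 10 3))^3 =(0 5 4 3 10)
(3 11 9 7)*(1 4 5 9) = [0, 4, 2, 11, 5, 9, 6, 3, 8, 7, 10, 1] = (1 4 5 9 7 3 11)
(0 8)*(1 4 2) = (0 8)(1 4 2) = [8, 4, 1, 3, 2, 5, 6, 7, 0]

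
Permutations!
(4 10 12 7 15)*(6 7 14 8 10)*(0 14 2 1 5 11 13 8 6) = (0 14 6 7 15 4)(1 5 11 13 8 10 12 2) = [14, 5, 1, 3, 0, 11, 7, 15, 10, 9, 12, 13, 2, 8, 6, 4]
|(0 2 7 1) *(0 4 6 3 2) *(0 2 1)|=12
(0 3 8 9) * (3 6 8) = (0 6 8 9) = [6, 1, 2, 3, 4, 5, 8, 7, 9, 0]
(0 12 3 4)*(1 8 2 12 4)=(0 4)(1 8 2 12 3)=[4, 8, 12, 1, 0, 5, 6, 7, 2, 9, 10, 11, 3]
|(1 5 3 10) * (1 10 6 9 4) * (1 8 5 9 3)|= |(10)(1 9 4 8 5)(3 6)|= 10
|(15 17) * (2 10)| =2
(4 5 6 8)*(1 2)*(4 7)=(1 2)(4 5 6 8 7)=[0, 2, 1, 3, 5, 6, 8, 4, 7]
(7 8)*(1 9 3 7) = (1 9 3 7 8) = [0, 9, 2, 7, 4, 5, 6, 8, 1, 3]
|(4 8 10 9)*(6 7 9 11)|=|(4 8 10 11 6 7 9)|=7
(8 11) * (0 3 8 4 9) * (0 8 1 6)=[3, 6, 2, 1, 9, 5, 0, 7, 11, 8, 10, 4]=(0 3 1 6)(4 9 8 11)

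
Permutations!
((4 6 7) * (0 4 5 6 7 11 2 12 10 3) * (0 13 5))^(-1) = ((0 4 7)(2 12 10 3 13 5 6 11))^(-1) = (0 7 4)(2 11 6 5 13 3 10 12)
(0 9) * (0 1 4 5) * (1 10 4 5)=(0 9 10 4 1 5)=[9, 5, 2, 3, 1, 0, 6, 7, 8, 10, 4]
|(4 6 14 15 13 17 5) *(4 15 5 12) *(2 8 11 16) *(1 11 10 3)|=56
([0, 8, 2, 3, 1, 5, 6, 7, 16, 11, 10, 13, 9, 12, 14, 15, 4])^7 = (1 4 16 8)(9 12 13 11)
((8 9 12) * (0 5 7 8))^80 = ((0 5 7 8 9 12))^80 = (0 7 9)(5 8 12)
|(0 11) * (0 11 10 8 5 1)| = |(11)(0 10 8 5 1)| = 5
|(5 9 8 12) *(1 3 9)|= 6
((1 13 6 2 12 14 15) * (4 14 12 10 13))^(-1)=(1 15 14 4)(2 6 13 10)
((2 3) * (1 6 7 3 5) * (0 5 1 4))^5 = (7)(0 4 5)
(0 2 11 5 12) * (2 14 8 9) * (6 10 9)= (0 14 8 6 10 9 2 11 5 12)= [14, 1, 11, 3, 4, 12, 10, 7, 6, 2, 9, 5, 0, 13, 8]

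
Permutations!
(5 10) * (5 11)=(5 10 11)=[0, 1, 2, 3, 4, 10, 6, 7, 8, 9, 11, 5]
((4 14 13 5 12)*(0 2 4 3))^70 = (0 12 13 4)(2 3 5 14)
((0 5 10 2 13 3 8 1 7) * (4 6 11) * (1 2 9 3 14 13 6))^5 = (0 8 1 9 11 5 2 7 3 4 10 6)(13 14)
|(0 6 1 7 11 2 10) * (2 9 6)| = 15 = |(0 2 10)(1 7 11 9 6)|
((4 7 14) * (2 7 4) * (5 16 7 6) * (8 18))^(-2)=((2 6 5 16 7 14)(8 18))^(-2)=(18)(2 7 5)(6 14 16)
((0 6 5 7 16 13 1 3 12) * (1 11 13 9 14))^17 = ((0 6 5 7 16 9 14 1 3 12)(11 13))^17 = (0 1 16 6 3 9 5 12 14 7)(11 13)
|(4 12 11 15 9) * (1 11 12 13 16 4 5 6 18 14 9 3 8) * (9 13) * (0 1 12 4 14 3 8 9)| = 105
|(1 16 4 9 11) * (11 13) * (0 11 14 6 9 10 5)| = |(0 11 1 16 4 10 5)(6 9 13 14)| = 28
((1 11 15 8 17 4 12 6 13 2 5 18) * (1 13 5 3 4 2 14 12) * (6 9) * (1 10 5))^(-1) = ((1 11 15 8 17 2 3 4 10 5 18 13 14 12 9 6))^(-1) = (1 6 9 12 14 13 18 5 10 4 3 2 17 8 15 11)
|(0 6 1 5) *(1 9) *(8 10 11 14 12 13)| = |(0 6 9 1 5)(8 10 11 14 12 13)| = 30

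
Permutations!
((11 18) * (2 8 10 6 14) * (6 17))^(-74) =(18)(2 6 10)(8 14 17)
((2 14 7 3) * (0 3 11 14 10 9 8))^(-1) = ((0 3 2 10 9 8)(7 11 14))^(-1) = (0 8 9 10 2 3)(7 14 11)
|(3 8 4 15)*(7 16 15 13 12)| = |(3 8 4 13 12 7 16 15)| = 8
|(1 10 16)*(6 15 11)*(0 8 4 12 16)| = |(0 8 4 12 16 1 10)(6 15 11)| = 21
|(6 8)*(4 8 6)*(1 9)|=|(1 9)(4 8)|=2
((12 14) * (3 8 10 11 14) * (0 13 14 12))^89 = (0 14 13)(3 12 11 10 8)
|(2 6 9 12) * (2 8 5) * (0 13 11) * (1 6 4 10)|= |(0 13 11)(1 6 9 12 8 5 2 4 10)|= 9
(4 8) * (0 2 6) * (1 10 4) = (0 2 6)(1 10 4 8) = [2, 10, 6, 3, 8, 5, 0, 7, 1, 9, 4]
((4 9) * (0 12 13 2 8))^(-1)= ((0 12 13 2 8)(4 9))^(-1)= (0 8 2 13 12)(4 9)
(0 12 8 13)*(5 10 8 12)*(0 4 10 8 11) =(0 5 8 13 4 10 11) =[5, 1, 2, 3, 10, 8, 6, 7, 13, 9, 11, 0, 12, 4]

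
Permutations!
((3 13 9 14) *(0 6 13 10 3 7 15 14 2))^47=((0 6 13 9 2)(3 10)(7 15 14))^47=(0 13 2 6 9)(3 10)(7 14 15)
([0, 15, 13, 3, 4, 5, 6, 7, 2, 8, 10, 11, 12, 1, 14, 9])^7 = (1 15 9 8 2 13)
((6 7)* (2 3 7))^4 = (7)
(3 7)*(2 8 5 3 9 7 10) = (2 8 5 3 10)(7 9) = [0, 1, 8, 10, 4, 3, 6, 9, 5, 7, 2]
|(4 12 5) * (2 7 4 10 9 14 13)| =|(2 7 4 12 5 10 9 14 13)| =9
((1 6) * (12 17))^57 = (1 6)(12 17)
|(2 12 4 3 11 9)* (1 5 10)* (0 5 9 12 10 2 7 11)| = |(0 5 2 10 1 9 7 11 12 4 3)| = 11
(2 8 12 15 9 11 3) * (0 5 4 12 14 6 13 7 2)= (0 5 4 12 15 9 11 3)(2 8 14 6 13 7)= [5, 1, 8, 0, 12, 4, 13, 2, 14, 11, 10, 3, 15, 7, 6, 9]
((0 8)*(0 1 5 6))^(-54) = (0 8 1 5 6)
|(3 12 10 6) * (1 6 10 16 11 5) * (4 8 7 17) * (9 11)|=8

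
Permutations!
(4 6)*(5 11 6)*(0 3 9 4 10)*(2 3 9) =(0 9 4 5 11 6 10)(2 3) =[9, 1, 3, 2, 5, 11, 10, 7, 8, 4, 0, 6]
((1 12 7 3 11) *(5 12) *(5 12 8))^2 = ((1 12 7 3 11)(5 8))^2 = (1 7 11 12 3)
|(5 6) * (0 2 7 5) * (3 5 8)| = 7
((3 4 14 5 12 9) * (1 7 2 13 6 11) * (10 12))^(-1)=((1 7 2 13 6 11)(3 4 14 5 10 12 9))^(-1)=(1 11 6 13 2 7)(3 9 12 10 5 14 4)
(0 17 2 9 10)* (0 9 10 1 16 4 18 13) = [17, 16, 10, 3, 18, 5, 6, 7, 8, 1, 9, 11, 12, 0, 14, 15, 4, 2, 13] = (0 17 2 10 9 1 16 4 18 13)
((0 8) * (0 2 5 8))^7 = (2 5 8)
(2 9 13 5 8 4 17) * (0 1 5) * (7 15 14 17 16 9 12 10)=(0 1 5 8 4 16 9 13)(2 12 10 7 15 14 17)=[1, 5, 12, 3, 16, 8, 6, 15, 4, 13, 7, 11, 10, 0, 17, 14, 9, 2]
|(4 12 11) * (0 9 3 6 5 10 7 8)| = 24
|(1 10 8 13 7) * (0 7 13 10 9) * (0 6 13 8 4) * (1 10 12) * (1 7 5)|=|(0 5 1 9 6 13 8 12 7 10 4)|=11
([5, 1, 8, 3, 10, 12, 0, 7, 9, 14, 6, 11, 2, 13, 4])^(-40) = (14)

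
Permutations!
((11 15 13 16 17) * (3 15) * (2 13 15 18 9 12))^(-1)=(2 12 9 18 3 11 17 16 13)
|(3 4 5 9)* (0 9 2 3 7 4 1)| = |(0 9 7 4 5 2 3 1)| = 8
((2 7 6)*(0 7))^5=(0 7 6 2)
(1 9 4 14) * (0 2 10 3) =(0 2 10 3)(1 9 4 14) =[2, 9, 10, 0, 14, 5, 6, 7, 8, 4, 3, 11, 12, 13, 1]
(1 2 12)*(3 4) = (1 2 12)(3 4) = [0, 2, 12, 4, 3, 5, 6, 7, 8, 9, 10, 11, 1]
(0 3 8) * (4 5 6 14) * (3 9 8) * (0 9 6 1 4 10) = (0 6 14 10)(1 4 5)(8 9) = [6, 4, 2, 3, 5, 1, 14, 7, 9, 8, 0, 11, 12, 13, 10]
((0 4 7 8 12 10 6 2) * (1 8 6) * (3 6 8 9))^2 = (0 7 12 1 3 2 4 8 10 9 6)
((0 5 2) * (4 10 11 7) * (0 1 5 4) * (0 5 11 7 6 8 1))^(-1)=((0 4 10 7 5 2)(1 11 6 8))^(-1)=(0 2 5 7 10 4)(1 8 6 11)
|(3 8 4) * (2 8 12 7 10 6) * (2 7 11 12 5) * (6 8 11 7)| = 9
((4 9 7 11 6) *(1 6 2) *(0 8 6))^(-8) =(0 8 6 4 9 7 11 2 1)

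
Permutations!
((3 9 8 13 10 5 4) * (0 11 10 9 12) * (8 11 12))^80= (13)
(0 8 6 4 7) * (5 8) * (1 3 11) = [5, 3, 2, 11, 7, 8, 4, 0, 6, 9, 10, 1] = (0 5 8 6 4 7)(1 3 11)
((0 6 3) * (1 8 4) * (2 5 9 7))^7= (0 6 3)(1 8 4)(2 7 9 5)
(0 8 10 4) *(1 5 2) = (0 8 10 4)(1 5 2) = [8, 5, 1, 3, 0, 2, 6, 7, 10, 9, 4]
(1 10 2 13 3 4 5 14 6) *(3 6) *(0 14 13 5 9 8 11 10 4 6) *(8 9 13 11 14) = (0 8 14 3 6 1 4 13)(2 5 11 10) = [8, 4, 5, 6, 13, 11, 1, 7, 14, 9, 2, 10, 12, 0, 3]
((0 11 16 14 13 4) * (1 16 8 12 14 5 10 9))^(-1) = (0 4 13 14 12 8 11)(1 9 10 5 16) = ((0 11 8 12 14 13 4)(1 16 5 10 9))^(-1)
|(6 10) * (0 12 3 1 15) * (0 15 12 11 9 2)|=12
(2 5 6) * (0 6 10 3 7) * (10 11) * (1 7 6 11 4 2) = (0 11 10 3 6 1 7)(2 5 4) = [11, 7, 5, 6, 2, 4, 1, 0, 8, 9, 3, 10]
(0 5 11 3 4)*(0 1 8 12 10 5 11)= [11, 8, 2, 4, 1, 0, 6, 7, 12, 9, 5, 3, 10]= (0 11 3 4 1 8 12 10 5)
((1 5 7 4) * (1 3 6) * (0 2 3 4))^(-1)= (0 7 5 1 6 3 2)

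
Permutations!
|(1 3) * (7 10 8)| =|(1 3)(7 10 8)| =6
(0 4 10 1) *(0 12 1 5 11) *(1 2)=[4, 12, 1, 3, 10, 11, 6, 7, 8, 9, 5, 0, 2]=(0 4 10 5 11)(1 12 2)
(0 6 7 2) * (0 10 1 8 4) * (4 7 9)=[6, 8, 10, 3, 0, 5, 9, 2, 7, 4, 1]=(0 6 9 4)(1 8 7 2 10)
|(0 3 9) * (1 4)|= |(0 3 9)(1 4)|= 6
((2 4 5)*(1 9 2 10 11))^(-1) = ((1 9 2 4 5 10 11))^(-1) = (1 11 10 5 4 2 9)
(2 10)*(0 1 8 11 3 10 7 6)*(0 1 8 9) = (0 8 11 3 10 2 7 6 1 9) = [8, 9, 7, 10, 4, 5, 1, 6, 11, 0, 2, 3]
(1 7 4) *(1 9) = (1 7 4 9) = [0, 7, 2, 3, 9, 5, 6, 4, 8, 1]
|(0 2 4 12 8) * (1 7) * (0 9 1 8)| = 4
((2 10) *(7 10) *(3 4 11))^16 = (2 7 10)(3 4 11)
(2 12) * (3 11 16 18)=(2 12)(3 11 16 18)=[0, 1, 12, 11, 4, 5, 6, 7, 8, 9, 10, 16, 2, 13, 14, 15, 18, 17, 3]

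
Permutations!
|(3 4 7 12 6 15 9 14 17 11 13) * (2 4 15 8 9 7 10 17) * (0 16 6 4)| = 63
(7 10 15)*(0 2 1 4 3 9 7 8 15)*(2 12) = (0 12 2 1 4 3 9 7 10)(8 15) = [12, 4, 1, 9, 3, 5, 6, 10, 15, 7, 0, 11, 2, 13, 14, 8]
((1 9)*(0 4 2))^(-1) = ((0 4 2)(1 9))^(-1) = (0 2 4)(1 9)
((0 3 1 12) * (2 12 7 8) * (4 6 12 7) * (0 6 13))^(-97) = (0 4 3 13 1)(2 8 7)(6 12)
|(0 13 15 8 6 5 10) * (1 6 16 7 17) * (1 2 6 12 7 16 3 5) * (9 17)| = |(0 13 15 8 3 5 10)(1 12 7 9 17 2 6)| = 7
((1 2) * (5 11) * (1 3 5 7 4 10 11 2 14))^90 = (14)(4 11)(7 10)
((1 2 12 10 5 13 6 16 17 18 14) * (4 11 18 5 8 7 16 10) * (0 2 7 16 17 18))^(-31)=((0 2 12 4 11)(1 7 17 5 13 6 10 8 16 18 14))^(-31)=(0 11 4 12 2)(1 17 13 10 16 14 7 5 6 8 18)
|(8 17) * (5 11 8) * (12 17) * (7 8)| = 6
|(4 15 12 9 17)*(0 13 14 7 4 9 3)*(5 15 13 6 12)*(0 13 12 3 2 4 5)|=24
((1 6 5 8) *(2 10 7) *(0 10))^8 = (10)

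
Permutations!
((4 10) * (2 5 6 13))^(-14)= (2 6)(5 13)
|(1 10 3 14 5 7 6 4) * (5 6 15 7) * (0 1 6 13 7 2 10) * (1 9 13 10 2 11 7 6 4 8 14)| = 9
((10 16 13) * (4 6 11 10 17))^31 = (4 10 17 11 13 6 16)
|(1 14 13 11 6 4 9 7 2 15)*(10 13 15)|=24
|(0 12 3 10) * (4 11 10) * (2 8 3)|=|(0 12 2 8 3 4 11 10)|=8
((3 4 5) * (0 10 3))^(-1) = (0 5 4 3 10)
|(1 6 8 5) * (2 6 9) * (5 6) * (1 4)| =|(1 9 2 5 4)(6 8)| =10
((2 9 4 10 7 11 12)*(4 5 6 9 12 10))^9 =(2 12)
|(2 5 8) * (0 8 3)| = |(0 8 2 5 3)| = 5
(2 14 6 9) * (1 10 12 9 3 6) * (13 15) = (1 10 12 9 2 14)(3 6)(13 15) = [0, 10, 14, 6, 4, 5, 3, 7, 8, 2, 12, 11, 9, 15, 1, 13]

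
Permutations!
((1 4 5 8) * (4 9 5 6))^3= (1 8 5 9)(4 6)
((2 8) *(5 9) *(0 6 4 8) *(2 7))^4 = (9)(0 7 4)(2 8 6)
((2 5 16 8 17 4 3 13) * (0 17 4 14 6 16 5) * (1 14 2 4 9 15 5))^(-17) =(0 17 2)(1 5 15 9 8 16 6 14)(3 13 4)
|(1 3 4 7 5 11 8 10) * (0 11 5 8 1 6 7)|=|(0 11 1 3 4)(6 7 8 10)|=20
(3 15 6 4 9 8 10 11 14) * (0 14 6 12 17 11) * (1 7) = (0 14 3 15 12 17 11 6 4 9 8 10)(1 7) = [14, 7, 2, 15, 9, 5, 4, 1, 10, 8, 0, 6, 17, 13, 3, 12, 16, 11]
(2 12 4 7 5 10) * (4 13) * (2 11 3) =[0, 1, 12, 2, 7, 10, 6, 5, 8, 9, 11, 3, 13, 4] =(2 12 13 4 7 5 10 11 3)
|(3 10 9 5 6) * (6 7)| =6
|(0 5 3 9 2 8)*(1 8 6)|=|(0 5 3 9 2 6 1 8)|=8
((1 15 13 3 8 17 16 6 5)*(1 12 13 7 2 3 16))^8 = (1 15 7 2 3 8 17)(5 16 12 6 13)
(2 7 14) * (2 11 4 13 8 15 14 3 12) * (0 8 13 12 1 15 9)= (0 8 9)(1 15 14 11 4 12 2 7 3)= [8, 15, 7, 1, 12, 5, 6, 3, 9, 0, 10, 4, 2, 13, 11, 14]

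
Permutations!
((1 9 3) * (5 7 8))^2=(1 3 9)(5 8 7)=((1 9 3)(5 7 8))^2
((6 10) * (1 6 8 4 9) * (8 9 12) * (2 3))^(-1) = ((1 6 10 9)(2 3)(4 12 8))^(-1) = (1 9 10 6)(2 3)(4 8 12)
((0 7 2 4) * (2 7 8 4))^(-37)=(0 4 8)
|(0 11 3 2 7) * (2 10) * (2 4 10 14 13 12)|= |(0 11 3 14 13 12 2 7)(4 10)|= 8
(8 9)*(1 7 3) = [0, 7, 2, 1, 4, 5, 6, 3, 9, 8] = (1 7 3)(8 9)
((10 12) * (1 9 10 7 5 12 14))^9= ((1 9 10 14)(5 12 7))^9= (1 9 10 14)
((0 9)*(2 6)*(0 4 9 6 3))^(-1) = (0 3 2 6)(4 9)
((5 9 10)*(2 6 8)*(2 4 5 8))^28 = ((2 6)(4 5 9 10 8))^28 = (4 10 5 8 9)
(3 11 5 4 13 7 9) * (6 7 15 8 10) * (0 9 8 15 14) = (15)(0 9 3 11 5 4 13 14)(6 7 8 10) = [9, 1, 2, 11, 13, 4, 7, 8, 10, 3, 6, 5, 12, 14, 0, 15]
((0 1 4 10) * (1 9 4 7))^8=((0 9 4 10)(1 7))^8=(10)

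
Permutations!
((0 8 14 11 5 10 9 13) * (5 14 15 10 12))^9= (0 10)(5 12)(8 9)(11 14)(13 15)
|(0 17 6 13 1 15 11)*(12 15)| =8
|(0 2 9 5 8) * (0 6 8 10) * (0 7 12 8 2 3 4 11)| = 8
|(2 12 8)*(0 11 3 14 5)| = |(0 11 3 14 5)(2 12 8)| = 15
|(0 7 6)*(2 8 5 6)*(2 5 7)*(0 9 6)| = 10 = |(0 2 8 7 5)(6 9)|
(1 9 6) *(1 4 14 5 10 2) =(1 9 6 4 14 5 10 2) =[0, 9, 1, 3, 14, 10, 4, 7, 8, 6, 2, 11, 12, 13, 5]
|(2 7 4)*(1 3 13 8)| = |(1 3 13 8)(2 7 4)| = 12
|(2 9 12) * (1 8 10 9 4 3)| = 8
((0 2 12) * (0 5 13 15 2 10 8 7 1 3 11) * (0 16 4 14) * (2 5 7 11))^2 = (0 8 16 14 10 11 4)(1 2 7 3 12)(5 15 13)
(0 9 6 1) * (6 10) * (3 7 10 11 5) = (0 9 11 5 3 7 10 6 1) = [9, 0, 2, 7, 4, 3, 1, 10, 8, 11, 6, 5]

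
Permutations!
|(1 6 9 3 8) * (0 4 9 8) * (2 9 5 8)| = 9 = |(0 4 5 8 1 6 2 9 3)|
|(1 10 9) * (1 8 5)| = |(1 10 9 8 5)| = 5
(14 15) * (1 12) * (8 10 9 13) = (1 12)(8 10 9 13)(14 15) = [0, 12, 2, 3, 4, 5, 6, 7, 10, 13, 9, 11, 1, 8, 15, 14]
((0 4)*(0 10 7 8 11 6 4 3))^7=(0 3)(4 10 7 8 11 6)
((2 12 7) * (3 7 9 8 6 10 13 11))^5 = (2 10)(3 8)(6 7)(9 11)(12 13)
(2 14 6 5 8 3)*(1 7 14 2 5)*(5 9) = (1 7 14 6)(3 9 5 8) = [0, 7, 2, 9, 4, 8, 1, 14, 3, 5, 10, 11, 12, 13, 6]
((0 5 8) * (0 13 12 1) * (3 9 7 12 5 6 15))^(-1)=(0 1 12 7 9 3 15 6)(5 13 8)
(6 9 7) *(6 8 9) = (7 8 9) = [0, 1, 2, 3, 4, 5, 6, 8, 9, 7]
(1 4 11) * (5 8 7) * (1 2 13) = (1 4 11 2 13)(5 8 7) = [0, 4, 13, 3, 11, 8, 6, 5, 7, 9, 10, 2, 12, 1]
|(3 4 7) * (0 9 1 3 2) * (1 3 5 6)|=6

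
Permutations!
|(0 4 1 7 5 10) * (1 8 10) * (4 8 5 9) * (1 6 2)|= |(0 8 10)(1 7 9 4 5 6 2)|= 21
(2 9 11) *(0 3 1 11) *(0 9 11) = (0 3 1)(2 11) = [3, 0, 11, 1, 4, 5, 6, 7, 8, 9, 10, 2]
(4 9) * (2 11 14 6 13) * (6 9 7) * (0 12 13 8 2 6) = [12, 1, 11, 3, 7, 5, 8, 0, 2, 4, 10, 14, 13, 6, 9] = (0 12 13 6 8 2 11 14 9 4 7)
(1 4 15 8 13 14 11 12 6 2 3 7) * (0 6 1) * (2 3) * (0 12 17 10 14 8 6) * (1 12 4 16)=(1 16)(3 7 4 15 6)(8 13)(10 14 11 17)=[0, 16, 2, 7, 15, 5, 3, 4, 13, 9, 14, 17, 12, 8, 11, 6, 1, 10]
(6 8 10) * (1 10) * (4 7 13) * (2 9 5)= (1 10 6 8)(2 9 5)(4 7 13)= [0, 10, 9, 3, 7, 2, 8, 13, 1, 5, 6, 11, 12, 4]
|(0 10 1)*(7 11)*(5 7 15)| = |(0 10 1)(5 7 11 15)| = 12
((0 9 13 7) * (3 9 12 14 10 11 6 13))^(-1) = (0 7 13 6 11 10 14 12)(3 9)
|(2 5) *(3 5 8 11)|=5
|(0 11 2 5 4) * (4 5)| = |(0 11 2 4)| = 4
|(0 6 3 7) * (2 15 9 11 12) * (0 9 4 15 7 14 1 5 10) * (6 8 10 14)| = 30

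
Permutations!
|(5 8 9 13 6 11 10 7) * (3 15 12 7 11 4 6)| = 8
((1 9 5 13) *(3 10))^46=(1 5)(9 13)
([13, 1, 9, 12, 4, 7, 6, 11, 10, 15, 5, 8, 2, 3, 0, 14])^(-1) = (0 14 15 9 2 12 3 13)(5 10 8 11 7)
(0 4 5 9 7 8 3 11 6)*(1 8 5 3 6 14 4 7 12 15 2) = (0 7 5 9 12 15 2 1 8 6)(3 11 14 4) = [7, 8, 1, 11, 3, 9, 0, 5, 6, 12, 10, 14, 15, 13, 4, 2]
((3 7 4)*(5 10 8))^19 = (3 7 4)(5 10 8)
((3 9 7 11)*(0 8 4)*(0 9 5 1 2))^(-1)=(0 2 1 5 3 11 7 9 4 8)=((0 8 4 9 7 11 3 5 1 2))^(-1)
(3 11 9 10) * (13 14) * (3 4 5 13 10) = (3 11 9)(4 5 13 14 10) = [0, 1, 2, 11, 5, 13, 6, 7, 8, 3, 4, 9, 12, 14, 10]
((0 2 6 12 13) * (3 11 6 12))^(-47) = (0 2 12 13)(3 11 6)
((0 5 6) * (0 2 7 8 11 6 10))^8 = ((0 5 10)(2 7 8 11 6))^8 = (0 10 5)(2 11 7 6 8)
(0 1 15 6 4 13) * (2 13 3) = (0 1 15 6 4 3 2 13) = [1, 15, 13, 2, 3, 5, 4, 7, 8, 9, 10, 11, 12, 0, 14, 6]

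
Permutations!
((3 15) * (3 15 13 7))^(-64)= (15)(3 7 13)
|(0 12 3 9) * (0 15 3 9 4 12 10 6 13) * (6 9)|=9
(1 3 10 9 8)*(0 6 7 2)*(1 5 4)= (0 6 7 2)(1 3 10 9 8 5 4)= [6, 3, 0, 10, 1, 4, 7, 2, 5, 8, 9]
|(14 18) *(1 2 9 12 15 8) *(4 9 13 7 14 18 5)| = 11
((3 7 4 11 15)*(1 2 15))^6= (1 11 4 7 3 15 2)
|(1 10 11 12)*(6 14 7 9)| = |(1 10 11 12)(6 14 7 9)| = 4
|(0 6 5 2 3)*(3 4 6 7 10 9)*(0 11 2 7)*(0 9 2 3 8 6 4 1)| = |(0 9 8 6 5 7 10 2 1)(3 11)| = 18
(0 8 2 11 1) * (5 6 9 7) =(0 8 2 11 1)(5 6 9 7) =[8, 0, 11, 3, 4, 6, 9, 5, 2, 7, 10, 1]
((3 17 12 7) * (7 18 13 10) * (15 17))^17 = ((3 15 17 12 18 13 10 7))^17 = (3 15 17 12 18 13 10 7)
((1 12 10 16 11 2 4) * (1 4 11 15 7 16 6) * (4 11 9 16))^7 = ((1 12 10 6)(2 9 16 15 7 4 11))^7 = (16)(1 6 10 12)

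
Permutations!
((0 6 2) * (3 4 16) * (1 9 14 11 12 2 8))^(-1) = ((0 6 8 1 9 14 11 12 2)(3 4 16))^(-1) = (0 2 12 11 14 9 1 8 6)(3 16 4)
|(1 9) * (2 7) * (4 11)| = 2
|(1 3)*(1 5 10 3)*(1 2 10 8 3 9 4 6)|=6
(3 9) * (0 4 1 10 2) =(0 4 1 10 2)(3 9) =[4, 10, 0, 9, 1, 5, 6, 7, 8, 3, 2]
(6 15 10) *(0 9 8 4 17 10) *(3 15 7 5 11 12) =(0 9 8 4 17 10 6 7 5 11 12 3 15) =[9, 1, 2, 15, 17, 11, 7, 5, 4, 8, 6, 12, 3, 13, 14, 0, 16, 10]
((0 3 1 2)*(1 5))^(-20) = ((0 3 5 1 2))^(-20) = (5)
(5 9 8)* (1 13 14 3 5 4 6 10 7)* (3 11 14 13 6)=(1 6 10 7)(3 5 9 8 4)(11 14)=[0, 6, 2, 5, 3, 9, 10, 1, 4, 8, 7, 14, 12, 13, 11]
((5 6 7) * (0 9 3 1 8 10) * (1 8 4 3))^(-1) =(0 10 8 3 4 1 9)(5 7 6)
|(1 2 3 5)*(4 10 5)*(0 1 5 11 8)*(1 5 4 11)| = |(0 5 4 10 1 2 3 11 8)| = 9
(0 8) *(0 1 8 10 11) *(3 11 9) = (0 10 9 3 11)(1 8) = [10, 8, 2, 11, 4, 5, 6, 7, 1, 3, 9, 0]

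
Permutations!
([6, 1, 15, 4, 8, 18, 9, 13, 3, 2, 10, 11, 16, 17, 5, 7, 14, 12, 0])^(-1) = (0 18 5 14 16 12 17 13 7 15 2 9 6)(3 8 4)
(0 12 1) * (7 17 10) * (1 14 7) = (0 12 14 7 17 10 1) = [12, 0, 2, 3, 4, 5, 6, 17, 8, 9, 1, 11, 14, 13, 7, 15, 16, 10]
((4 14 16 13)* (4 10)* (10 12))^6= (16)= ((4 14 16 13 12 10))^6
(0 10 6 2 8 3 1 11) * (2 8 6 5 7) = (0 10 5 7 2 6 8 3 1 11) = [10, 11, 6, 1, 4, 7, 8, 2, 3, 9, 5, 0]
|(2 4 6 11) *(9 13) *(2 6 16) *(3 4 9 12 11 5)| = 10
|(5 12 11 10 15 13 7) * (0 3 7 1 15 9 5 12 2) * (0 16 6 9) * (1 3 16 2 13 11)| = 13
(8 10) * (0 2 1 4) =[2, 4, 1, 3, 0, 5, 6, 7, 10, 9, 8] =(0 2 1 4)(8 10)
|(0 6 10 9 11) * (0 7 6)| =5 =|(6 10 9 11 7)|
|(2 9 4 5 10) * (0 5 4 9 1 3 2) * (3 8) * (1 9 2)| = 6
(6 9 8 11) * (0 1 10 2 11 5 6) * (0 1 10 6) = [10, 6, 11, 3, 4, 0, 9, 7, 5, 8, 2, 1] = (0 10 2 11 1 6 9 8 5)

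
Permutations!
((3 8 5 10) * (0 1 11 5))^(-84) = ((0 1 11 5 10 3 8))^(-84) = (11)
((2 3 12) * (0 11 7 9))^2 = ((0 11 7 9)(2 3 12))^2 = (0 7)(2 12 3)(9 11)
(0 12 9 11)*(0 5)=(0 12 9 11 5)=[12, 1, 2, 3, 4, 0, 6, 7, 8, 11, 10, 5, 9]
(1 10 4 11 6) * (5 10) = [0, 5, 2, 3, 11, 10, 1, 7, 8, 9, 4, 6] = (1 5 10 4 11 6)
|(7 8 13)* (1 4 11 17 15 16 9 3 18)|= |(1 4 11 17 15 16 9 3 18)(7 8 13)|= 9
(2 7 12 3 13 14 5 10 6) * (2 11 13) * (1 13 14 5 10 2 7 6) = [0, 13, 6, 7, 4, 2, 11, 12, 8, 9, 1, 14, 3, 5, 10] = (1 13 5 2 6 11 14 10)(3 7 12)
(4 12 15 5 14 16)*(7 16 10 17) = (4 12 15 5 14 10 17 7 16) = [0, 1, 2, 3, 12, 14, 6, 16, 8, 9, 17, 11, 15, 13, 10, 5, 4, 7]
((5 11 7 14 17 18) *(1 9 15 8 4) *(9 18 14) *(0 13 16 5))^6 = (0 9)(1 11)(4 5)(7 18)(8 16)(13 15)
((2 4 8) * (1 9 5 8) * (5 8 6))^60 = (9) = ((1 9 8 2 4)(5 6))^60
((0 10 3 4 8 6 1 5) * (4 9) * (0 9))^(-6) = (10)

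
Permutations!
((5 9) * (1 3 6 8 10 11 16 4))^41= (1 3 6 8 10 11 16 4)(5 9)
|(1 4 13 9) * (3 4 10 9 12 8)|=|(1 10 9)(3 4 13 12 8)|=15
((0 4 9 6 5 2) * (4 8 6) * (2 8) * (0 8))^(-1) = (0 5 6 8 2)(4 9)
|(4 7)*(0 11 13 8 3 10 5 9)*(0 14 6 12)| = 22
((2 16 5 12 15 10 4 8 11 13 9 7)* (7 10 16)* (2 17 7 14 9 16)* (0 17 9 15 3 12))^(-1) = ((0 17 7 9 10 4 8 11 13 16 5)(2 14 15)(3 12))^(-1) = (0 5 16 13 11 8 4 10 9 7 17)(2 15 14)(3 12)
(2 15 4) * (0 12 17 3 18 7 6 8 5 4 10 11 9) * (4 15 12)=(0 4 2 12 17 3 18 7 6 8 5 15 10 11 9)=[4, 1, 12, 18, 2, 15, 8, 6, 5, 0, 11, 9, 17, 13, 14, 10, 16, 3, 7]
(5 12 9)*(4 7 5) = (4 7 5 12 9) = [0, 1, 2, 3, 7, 12, 6, 5, 8, 4, 10, 11, 9]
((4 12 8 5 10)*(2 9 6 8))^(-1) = ((2 9 6 8 5 10 4 12))^(-1) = (2 12 4 10 5 8 6 9)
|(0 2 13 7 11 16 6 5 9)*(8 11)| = 10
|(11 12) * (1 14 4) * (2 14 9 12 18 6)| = |(1 9 12 11 18 6 2 14 4)| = 9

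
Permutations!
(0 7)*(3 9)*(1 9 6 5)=(0 7)(1 9 3 6 5)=[7, 9, 2, 6, 4, 1, 5, 0, 8, 3]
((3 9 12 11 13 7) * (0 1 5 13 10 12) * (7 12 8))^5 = (0 11 9 12 3 13 7 5 8 1 10)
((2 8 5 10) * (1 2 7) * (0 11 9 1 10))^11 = ((0 11 9 1 2 8 5)(7 10))^11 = (0 2 11 8 9 5 1)(7 10)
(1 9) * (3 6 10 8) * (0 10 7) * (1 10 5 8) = (0 5 8 3 6 7)(1 9 10) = [5, 9, 2, 6, 4, 8, 7, 0, 3, 10, 1]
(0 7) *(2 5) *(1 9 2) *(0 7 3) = (0 3)(1 9 2 5) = [3, 9, 5, 0, 4, 1, 6, 7, 8, 2]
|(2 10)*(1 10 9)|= |(1 10 2 9)|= 4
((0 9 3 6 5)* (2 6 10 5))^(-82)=(0 10 9 5 3)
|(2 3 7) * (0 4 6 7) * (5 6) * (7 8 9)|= |(0 4 5 6 8 9 7 2 3)|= 9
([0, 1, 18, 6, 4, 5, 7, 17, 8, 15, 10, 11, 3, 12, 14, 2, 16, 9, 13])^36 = [0, 1, 7, 2, 4, 5, 18, 13, 8, 3, 10, 11, 15, 9, 14, 6, 16, 12, 17]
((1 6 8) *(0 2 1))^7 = ((0 2 1 6 8))^7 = (0 1 8 2 6)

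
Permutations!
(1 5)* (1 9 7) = (1 5 9 7) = [0, 5, 2, 3, 4, 9, 6, 1, 8, 7]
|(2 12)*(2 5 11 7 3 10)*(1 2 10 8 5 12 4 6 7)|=9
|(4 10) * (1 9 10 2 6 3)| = 7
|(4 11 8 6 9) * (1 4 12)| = 7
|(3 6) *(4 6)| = 3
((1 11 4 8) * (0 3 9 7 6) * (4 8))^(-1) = (0 6 7 9 3)(1 8 11) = ((0 3 9 7 6)(1 11 8))^(-1)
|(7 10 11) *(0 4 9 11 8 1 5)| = 9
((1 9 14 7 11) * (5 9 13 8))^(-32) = ((1 13 8 5 9 14 7 11))^(-32) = (14)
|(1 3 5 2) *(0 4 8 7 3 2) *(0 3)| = 4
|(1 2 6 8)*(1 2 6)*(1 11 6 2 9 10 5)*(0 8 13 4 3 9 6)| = 12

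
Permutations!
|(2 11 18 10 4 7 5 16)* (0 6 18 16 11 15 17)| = |(0 6 18 10 4 7 5 11 16 2 15 17)| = 12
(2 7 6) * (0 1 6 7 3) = (7)(0 1 6 2 3) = [1, 6, 3, 0, 4, 5, 2, 7]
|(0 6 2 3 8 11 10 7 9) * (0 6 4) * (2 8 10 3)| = 14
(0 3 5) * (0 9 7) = [3, 1, 2, 5, 4, 9, 6, 0, 8, 7] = (0 3 5 9 7)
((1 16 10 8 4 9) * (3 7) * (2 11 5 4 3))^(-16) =(1 2 16 11 10 5 8 4 3 9 7)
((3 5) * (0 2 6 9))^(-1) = ((0 2 6 9)(3 5))^(-1) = (0 9 6 2)(3 5)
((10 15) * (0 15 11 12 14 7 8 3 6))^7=(0 8 12 15 3 14 10 6 7 11)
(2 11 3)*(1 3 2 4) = (1 3 4)(2 11) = [0, 3, 11, 4, 1, 5, 6, 7, 8, 9, 10, 2]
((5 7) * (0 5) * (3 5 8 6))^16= ((0 8 6 3 5 7))^16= (0 5 6)(3 8 7)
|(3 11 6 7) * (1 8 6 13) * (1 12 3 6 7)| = |(1 8 7 6)(3 11 13 12)| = 4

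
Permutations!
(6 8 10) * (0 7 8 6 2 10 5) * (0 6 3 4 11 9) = (0 7 8 5 6 3 4 11 9)(2 10) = [7, 1, 10, 4, 11, 6, 3, 8, 5, 0, 2, 9]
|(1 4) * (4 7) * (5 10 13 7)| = |(1 5 10 13 7 4)| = 6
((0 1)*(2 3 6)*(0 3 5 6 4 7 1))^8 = (7)(2 6 5)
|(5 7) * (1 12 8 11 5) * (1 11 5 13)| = 7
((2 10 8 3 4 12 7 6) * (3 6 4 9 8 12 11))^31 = ((2 10 12 7 4 11 3 9 8 6))^31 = (2 10 12 7 4 11 3 9 8 6)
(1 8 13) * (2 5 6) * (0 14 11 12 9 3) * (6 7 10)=[14, 8, 5, 0, 4, 7, 2, 10, 13, 3, 6, 12, 9, 1, 11]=(0 14 11 12 9 3)(1 8 13)(2 5 7 10 6)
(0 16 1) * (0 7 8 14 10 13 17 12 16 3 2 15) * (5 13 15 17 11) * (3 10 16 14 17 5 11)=(0 10 15)(1 7 8 17 12 14 16)(2 5 13 3)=[10, 7, 5, 2, 4, 13, 6, 8, 17, 9, 15, 11, 14, 3, 16, 0, 1, 12]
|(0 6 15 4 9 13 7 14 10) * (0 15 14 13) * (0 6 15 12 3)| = 18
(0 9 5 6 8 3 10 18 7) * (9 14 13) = (0 14 13 9 5 6 8 3 10 18 7) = [14, 1, 2, 10, 4, 6, 8, 0, 3, 5, 18, 11, 12, 9, 13, 15, 16, 17, 7]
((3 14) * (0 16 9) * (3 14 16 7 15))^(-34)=((0 7 15 3 16 9))^(-34)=(0 15 16)(3 9 7)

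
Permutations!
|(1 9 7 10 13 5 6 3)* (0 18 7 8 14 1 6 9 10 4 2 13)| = |(0 18 7 4 2 13 5 9 8 14 1 10)(3 6)| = 12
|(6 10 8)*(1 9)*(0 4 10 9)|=|(0 4 10 8 6 9 1)|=7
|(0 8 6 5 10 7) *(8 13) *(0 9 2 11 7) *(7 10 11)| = |(0 13 8 6 5 11 10)(2 7 9)| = 21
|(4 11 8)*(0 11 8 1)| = 6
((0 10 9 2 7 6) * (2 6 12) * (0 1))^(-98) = ((0 10 9 6 1)(2 7 12))^(-98) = (0 9 1 10 6)(2 7 12)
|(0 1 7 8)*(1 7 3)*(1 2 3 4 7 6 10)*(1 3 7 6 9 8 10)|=|(0 9 8)(1 4 6)(2 7 10 3)|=12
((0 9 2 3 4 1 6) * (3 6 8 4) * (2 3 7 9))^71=((0 2 6)(1 8 4)(3 7 9))^71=(0 6 2)(1 4 8)(3 9 7)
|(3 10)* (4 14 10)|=|(3 4 14 10)|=4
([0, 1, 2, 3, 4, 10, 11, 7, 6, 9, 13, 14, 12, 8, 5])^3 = [0, 1, 2, 3, 4, 8, 5, 7, 14, 9, 6, 10, 12, 11, 13]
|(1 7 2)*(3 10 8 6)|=12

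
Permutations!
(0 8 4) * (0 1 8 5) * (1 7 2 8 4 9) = (0 5)(1 4 7 2 8 9) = [5, 4, 8, 3, 7, 0, 6, 2, 9, 1]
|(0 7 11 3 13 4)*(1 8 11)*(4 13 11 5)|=|(13)(0 7 1 8 5 4)(3 11)|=6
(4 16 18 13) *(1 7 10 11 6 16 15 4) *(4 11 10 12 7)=[0, 4, 2, 3, 15, 5, 16, 12, 8, 9, 10, 6, 7, 1, 14, 11, 18, 17, 13]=(1 4 15 11 6 16 18 13)(7 12)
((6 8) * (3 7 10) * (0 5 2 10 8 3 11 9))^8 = ((0 5 2 10 11 9)(3 7 8 6))^8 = (0 2 11)(5 10 9)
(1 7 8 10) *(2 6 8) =(1 7 2 6 8 10) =[0, 7, 6, 3, 4, 5, 8, 2, 10, 9, 1]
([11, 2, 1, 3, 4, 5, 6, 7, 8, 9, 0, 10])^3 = [0, 2, 1, 3, 4, 5, 6, 7, 8, 9, 10, 11]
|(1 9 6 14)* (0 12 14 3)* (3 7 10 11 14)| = |(0 12 3)(1 9 6 7 10 11 14)| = 21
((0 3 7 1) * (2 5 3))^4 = (0 7 5)(1 3 2) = ((0 2 5 3 7 1))^4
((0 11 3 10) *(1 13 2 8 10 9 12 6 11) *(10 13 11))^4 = (0 9)(1 12)(2 8 13)(3 10)(6 11)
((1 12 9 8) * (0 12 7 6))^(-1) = (0 6 7 1 8 9 12)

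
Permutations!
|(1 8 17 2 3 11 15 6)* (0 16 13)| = |(0 16 13)(1 8 17 2 3 11 15 6)| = 24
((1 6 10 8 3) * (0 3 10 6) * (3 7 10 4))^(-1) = (0 1 3 4 8 10 7)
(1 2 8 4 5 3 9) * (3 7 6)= [0, 2, 8, 9, 5, 7, 3, 6, 4, 1]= (1 2 8 4 5 7 6 3 9)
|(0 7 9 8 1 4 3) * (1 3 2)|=15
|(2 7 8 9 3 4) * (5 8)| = |(2 7 5 8 9 3 4)| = 7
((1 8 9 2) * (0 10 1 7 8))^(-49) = (0 1 10)(2 9 8 7)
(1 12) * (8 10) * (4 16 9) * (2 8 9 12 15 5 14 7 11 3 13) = [0, 15, 8, 13, 16, 14, 6, 11, 10, 4, 9, 3, 1, 2, 7, 5, 12] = (1 15 5 14 7 11 3 13 2 8 10 9 4 16 12)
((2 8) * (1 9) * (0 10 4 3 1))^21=(0 3)(1 10)(2 8)(4 9)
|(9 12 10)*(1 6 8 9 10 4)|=|(1 6 8 9 12 4)|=6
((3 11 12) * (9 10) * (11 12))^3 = (3 12)(9 10)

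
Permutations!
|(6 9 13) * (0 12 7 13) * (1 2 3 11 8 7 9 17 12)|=|(0 1 2 3 11 8 7 13 6 17 12 9)|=12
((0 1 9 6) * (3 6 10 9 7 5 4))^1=((0 1 7 5 4 3 6)(9 10))^1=(0 1 7 5 4 3 6)(9 10)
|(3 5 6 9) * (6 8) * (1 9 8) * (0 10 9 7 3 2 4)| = |(0 10 9 2 4)(1 7 3 5)(6 8)| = 20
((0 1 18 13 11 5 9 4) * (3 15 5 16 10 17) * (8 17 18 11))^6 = ((0 1 11 16 10 18 13 8 17 3 15 5 9 4))^6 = (0 13 9 10 15 11 17)(1 8 4 18 5 16 3)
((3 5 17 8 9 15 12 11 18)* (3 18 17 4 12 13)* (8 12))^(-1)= (18)(3 13 15 9 8 4 5)(11 12 17)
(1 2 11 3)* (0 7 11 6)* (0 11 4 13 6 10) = (0 7 4 13 6 11 3 1 2 10) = [7, 2, 10, 1, 13, 5, 11, 4, 8, 9, 0, 3, 12, 6]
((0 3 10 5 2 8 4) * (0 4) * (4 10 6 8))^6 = (0 6)(2 10)(3 8)(4 5) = ((0 3 6 8)(2 4 10 5))^6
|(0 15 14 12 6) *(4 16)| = 10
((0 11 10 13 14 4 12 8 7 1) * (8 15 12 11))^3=(0 1 7 8)(4 13 11 14 10)(12 15)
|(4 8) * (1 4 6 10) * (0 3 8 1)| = 10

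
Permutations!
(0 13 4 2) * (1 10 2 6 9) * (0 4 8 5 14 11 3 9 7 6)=(0 13 8 5 14 11 3 9 1 10 2 4)(6 7)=[13, 10, 4, 9, 0, 14, 7, 6, 5, 1, 2, 3, 12, 8, 11]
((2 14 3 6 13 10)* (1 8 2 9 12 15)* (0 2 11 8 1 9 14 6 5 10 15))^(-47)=(0 6 15 12 2 13 9)(3 5 10 14)(8 11)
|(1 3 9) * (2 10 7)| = 3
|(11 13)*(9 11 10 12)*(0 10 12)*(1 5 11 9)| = 10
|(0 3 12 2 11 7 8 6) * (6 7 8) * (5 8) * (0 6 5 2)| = |(0 3 12)(2 11)(5 8 7)| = 6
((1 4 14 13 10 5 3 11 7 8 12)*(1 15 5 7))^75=((1 4 14 13 10 7 8 12 15 5 3 11))^75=(1 13 8 5)(3 4 10 12)(7 15 11 14)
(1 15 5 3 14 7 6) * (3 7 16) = (1 15 5 7 6)(3 14 16) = [0, 15, 2, 14, 4, 7, 1, 6, 8, 9, 10, 11, 12, 13, 16, 5, 3]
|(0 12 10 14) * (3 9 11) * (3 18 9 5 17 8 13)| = 60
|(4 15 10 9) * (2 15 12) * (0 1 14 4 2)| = 20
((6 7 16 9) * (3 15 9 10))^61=(3 16 6 15 10 7 9)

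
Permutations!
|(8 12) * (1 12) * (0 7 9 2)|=|(0 7 9 2)(1 12 8)|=12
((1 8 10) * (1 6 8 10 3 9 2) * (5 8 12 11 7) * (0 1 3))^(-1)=(0 8 5 7 11 12 6 10 1)(2 9 3)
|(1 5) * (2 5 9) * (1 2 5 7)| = 5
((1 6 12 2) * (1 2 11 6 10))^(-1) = ((1 10)(6 12 11))^(-1) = (1 10)(6 11 12)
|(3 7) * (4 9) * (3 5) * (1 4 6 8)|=15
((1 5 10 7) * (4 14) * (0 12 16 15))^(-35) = (0 12 16 15)(1 5 10 7)(4 14)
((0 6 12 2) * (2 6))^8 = (12)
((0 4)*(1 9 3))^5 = (0 4)(1 3 9)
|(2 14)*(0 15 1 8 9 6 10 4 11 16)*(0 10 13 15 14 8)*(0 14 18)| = |(0 18)(1 14 2 8 9 6 13 15)(4 11 16 10)| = 8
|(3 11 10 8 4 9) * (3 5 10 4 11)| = 6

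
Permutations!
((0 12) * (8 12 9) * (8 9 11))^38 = (0 8)(11 12)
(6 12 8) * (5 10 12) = (5 10 12 8 6) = [0, 1, 2, 3, 4, 10, 5, 7, 6, 9, 12, 11, 8]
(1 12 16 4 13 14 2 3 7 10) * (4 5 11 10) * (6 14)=[0, 12, 3, 7, 13, 11, 14, 4, 8, 9, 1, 10, 16, 6, 2, 15, 5]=(1 12 16 5 11 10)(2 3 7 4 13 6 14)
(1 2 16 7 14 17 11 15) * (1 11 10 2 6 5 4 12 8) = [0, 6, 16, 3, 12, 4, 5, 14, 1, 9, 2, 15, 8, 13, 17, 11, 7, 10] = (1 6 5 4 12 8)(2 16 7 14 17 10)(11 15)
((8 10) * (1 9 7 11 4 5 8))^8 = (11)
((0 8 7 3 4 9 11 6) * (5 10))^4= ((0 8 7 3 4 9 11 6)(5 10))^4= (0 4)(3 6)(7 11)(8 9)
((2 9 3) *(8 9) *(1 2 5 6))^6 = ((1 2 8 9 3 5 6))^6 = (1 6 5 3 9 8 2)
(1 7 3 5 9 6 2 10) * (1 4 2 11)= (1 7 3 5 9 6 11)(2 10 4)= [0, 7, 10, 5, 2, 9, 11, 3, 8, 6, 4, 1]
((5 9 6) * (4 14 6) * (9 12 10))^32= ((4 14 6 5 12 10 9))^32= (4 12 14 10 6 9 5)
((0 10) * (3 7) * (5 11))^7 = (0 10)(3 7)(5 11)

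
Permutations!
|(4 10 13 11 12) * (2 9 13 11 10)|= |(2 9 13 10 11 12 4)|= 7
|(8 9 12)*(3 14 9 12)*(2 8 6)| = |(2 8 12 6)(3 14 9)| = 12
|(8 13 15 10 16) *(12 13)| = 6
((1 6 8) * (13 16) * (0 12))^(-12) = (16)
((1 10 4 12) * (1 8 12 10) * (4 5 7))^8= ((4 10 5 7)(8 12))^8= (12)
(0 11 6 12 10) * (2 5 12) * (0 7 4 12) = [11, 1, 5, 3, 12, 0, 2, 4, 8, 9, 7, 6, 10] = (0 11 6 2 5)(4 12 10 7)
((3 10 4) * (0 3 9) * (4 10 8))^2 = ((10)(0 3 8 4 9))^2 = (10)(0 8 9 3 4)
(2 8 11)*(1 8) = (1 8 11 2) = [0, 8, 1, 3, 4, 5, 6, 7, 11, 9, 10, 2]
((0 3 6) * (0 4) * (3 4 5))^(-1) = ((0 4)(3 6 5))^(-1) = (0 4)(3 5 6)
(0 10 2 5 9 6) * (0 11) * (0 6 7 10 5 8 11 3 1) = [5, 0, 8, 1, 4, 9, 3, 10, 11, 7, 2, 6] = (0 5 9 7 10 2 8 11 6 3 1)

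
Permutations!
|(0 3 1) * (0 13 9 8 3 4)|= |(0 4)(1 13 9 8 3)|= 10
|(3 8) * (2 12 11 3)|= |(2 12 11 3 8)|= 5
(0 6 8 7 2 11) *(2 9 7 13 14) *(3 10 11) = [6, 1, 3, 10, 4, 5, 8, 9, 13, 7, 11, 0, 12, 14, 2] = (0 6 8 13 14 2 3 10 11)(7 9)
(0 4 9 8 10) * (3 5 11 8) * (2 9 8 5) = (0 4 8 10)(2 9 3)(5 11) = [4, 1, 9, 2, 8, 11, 6, 7, 10, 3, 0, 5]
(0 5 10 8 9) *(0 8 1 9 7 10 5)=(1 9 8 7 10)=[0, 9, 2, 3, 4, 5, 6, 10, 7, 8, 1]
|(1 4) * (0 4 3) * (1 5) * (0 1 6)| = 4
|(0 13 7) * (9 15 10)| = |(0 13 7)(9 15 10)| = 3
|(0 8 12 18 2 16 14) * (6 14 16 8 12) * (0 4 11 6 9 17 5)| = 8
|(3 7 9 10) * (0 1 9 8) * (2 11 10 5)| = 10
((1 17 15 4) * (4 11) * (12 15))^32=(1 12 11)(4 17 15)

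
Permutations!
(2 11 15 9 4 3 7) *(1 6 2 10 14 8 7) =(1 6 2 11 15 9 4 3)(7 10 14 8) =[0, 6, 11, 1, 3, 5, 2, 10, 7, 4, 14, 15, 12, 13, 8, 9]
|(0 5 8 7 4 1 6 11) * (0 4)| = |(0 5 8 7)(1 6 11 4)| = 4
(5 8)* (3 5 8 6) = (8)(3 5 6) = [0, 1, 2, 5, 4, 6, 3, 7, 8]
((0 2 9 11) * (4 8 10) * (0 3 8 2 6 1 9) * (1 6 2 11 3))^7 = (11)(0 2)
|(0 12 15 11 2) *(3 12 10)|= |(0 10 3 12 15 11 2)|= 7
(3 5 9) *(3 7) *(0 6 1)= (0 6 1)(3 5 9 7)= [6, 0, 2, 5, 4, 9, 1, 3, 8, 7]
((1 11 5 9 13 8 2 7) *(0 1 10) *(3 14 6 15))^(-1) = (0 10 7 2 8 13 9 5 11 1)(3 15 6 14)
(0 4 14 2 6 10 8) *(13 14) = (0 4 13 14 2 6 10 8) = [4, 1, 6, 3, 13, 5, 10, 7, 0, 9, 8, 11, 12, 14, 2]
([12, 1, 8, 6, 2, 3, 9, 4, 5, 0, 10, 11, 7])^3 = (0 4 5 9 7 8 6 12 2 3)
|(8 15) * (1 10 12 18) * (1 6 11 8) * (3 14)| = |(1 10 12 18 6 11 8 15)(3 14)| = 8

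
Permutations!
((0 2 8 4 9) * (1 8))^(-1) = ((0 2 1 8 4 9))^(-1) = (0 9 4 8 1 2)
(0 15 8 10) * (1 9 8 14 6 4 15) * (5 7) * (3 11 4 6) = [1, 9, 2, 11, 15, 7, 6, 5, 10, 8, 0, 4, 12, 13, 3, 14] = (0 1 9 8 10)(3 11 4 15 14)(5 7)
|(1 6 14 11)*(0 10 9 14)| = 7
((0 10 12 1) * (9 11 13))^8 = (9 13 11)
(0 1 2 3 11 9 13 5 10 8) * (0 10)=[1, 2, 3, 11, 4, 0, 6, 7, 10, 13, 8, 9, 12, 5]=(0 1 2 3 11 9 13 5)(8 10)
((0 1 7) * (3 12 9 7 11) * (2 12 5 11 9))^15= (0 7 9 1)(2 12)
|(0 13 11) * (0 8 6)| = |(0 13 11 8 6)| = 5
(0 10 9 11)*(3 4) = (0 10 9 11)(3 4) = [10, 1, 2, 4, 3, 5, 6, 7, 8, 11, 9, 0]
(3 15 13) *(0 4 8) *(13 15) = (15)(0 4 8)(3 13) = [4, 1, 2, 13, 8, 5, 6, 7, 0, 9, 10, 11, 12, 3, 14, 15]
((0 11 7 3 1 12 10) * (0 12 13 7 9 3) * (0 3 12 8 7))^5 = ((0 11 9 12 10 8 7 3 1 13))^5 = (0 8)(1 12)(3 9)(7 11)(10 13)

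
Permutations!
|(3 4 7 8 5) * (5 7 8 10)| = 6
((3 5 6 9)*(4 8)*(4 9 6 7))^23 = (3 9 8 4 7 5)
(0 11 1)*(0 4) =[11, 4, 2, 3, 0, 5, 6, 7, 8, 9, 10, 1] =(0 11 1 4)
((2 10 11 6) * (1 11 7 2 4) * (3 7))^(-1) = ((1 11 6 4)(2 10 3 7))^(-1) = (1 4 6 11)(2 7 3 10)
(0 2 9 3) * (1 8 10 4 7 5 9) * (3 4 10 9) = (10)(0 2 1 8 9 4 7 5 3) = [2, 8, 1, 0, 7, 3, 6, 5, 9, 4, 10]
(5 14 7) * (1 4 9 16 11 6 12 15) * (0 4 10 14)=[4, 10, 2, 3, 9, 0, 12, 5, 8, 16, 14, 6, 15, 13, 7, 1, 11]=(0 4 9 16 11 6 12 15 1 10 14 7 5)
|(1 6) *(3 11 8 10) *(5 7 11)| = |(1 6)(3 5 7 11 8 10)| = 6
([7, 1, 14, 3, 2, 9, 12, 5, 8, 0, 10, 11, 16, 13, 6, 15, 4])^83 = (0 9 5 7)(2 4 16 12 6 14)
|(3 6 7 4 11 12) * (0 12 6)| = |(0 12 3)(4 11 6 7)| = 12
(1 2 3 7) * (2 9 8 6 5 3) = [0, 9, 2, 7, 4, 3, 5, 1, 6, 8] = (1 9 8 6 5 3 7)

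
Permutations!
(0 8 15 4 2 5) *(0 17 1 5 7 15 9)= (0 8 9)(1 5 17)(2 7 15 4)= [8, 5, 7, 3, 2, 17, 6, 15, 9, 0, 10, 11, 12, 13, 14, 4, 16, 1]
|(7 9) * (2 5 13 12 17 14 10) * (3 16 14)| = 18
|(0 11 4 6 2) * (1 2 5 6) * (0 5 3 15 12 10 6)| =30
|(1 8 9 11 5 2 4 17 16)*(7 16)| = |(1 8 9 11 5 2 4 17 7 16)| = 10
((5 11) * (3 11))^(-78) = (11)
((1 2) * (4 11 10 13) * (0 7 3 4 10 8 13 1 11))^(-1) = ((0 7 3 4)(1 2 11 8 13 10))^(-1) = (0 4 3 7)(1 10 13 8 11 2)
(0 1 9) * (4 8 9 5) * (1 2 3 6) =[2, 5, 3, 6, 8, 4, 1, 7, 9, 0] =(0 2 3 6 1 5 4 8 9)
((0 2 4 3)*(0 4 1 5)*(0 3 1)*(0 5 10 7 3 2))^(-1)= (1 4 3 7 10)(2 5)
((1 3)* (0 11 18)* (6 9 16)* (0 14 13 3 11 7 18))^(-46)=((0 7 18 14 13 3 1 11)(6 9 16))^(-46)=(0 18 13 1)(3 11 7 14)(6 16 9)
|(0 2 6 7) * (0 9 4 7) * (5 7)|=|(0 2 6)(4 5 7 9)|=12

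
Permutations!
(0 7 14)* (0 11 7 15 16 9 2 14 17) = [15, 1, 14, 3, 4, 5, 6, 17, 8, 2, 10, 7, 12, 13, 11, 16, 9, 0] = (0 15 16 9 2 14 11 7 17)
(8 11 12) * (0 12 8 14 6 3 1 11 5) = (0 12 14 6 3 1 11 8 5) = [12, 11, 2, 1, 4, 0, 3, 7, 5, 9, 10, 8, 14, 13, 6]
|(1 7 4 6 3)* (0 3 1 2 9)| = 4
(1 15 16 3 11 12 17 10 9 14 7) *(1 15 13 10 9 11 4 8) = [0, 13, 2, 4, 8, 5, 6, 15, 1, 14, 11, 12, 17, 10, 7, 16, 3, 9] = (1 13 10 11 12 17 9 14 7 15 16 3 4 8)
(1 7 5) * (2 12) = (1 7 5)(2 12) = [0, 7, 12, 3, 4, 1, 6, 5, 8, 9, 10, 11, 2]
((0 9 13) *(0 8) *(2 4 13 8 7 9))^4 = ((0 2 4 13 7 9 8))^4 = (0 7 2 9 4 8 13)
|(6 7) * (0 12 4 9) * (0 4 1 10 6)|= |(0 12 1 10 6 7)(4 9)|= 6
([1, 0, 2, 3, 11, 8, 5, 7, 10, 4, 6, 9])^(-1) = (0 1)(4 9 11)(5 6 10 8)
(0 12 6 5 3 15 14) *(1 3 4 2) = (0 12 6 5 4 2 1 3 15 14) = [12, 3, 1, 15, 2, 4, 5, 7, 8, 9, 10, 11, 6, 13, 0, 14]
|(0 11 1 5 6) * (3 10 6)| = 7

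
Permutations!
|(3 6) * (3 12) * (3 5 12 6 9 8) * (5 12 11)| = |(12)(3 9 8)(5 11)| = 6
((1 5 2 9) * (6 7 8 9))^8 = ((1 5 2 6 7 8 9))^8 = (1 5 2 6 7 8 9)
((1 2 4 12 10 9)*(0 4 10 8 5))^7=((0 4 12 8 5)(1 2 10 9))^7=(0 12 5 4 8)(1 9 10 2)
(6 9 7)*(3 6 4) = (3 6 9 7 4) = [0, 1, 2, 6, 3, 5, 9, 4, 8, 7]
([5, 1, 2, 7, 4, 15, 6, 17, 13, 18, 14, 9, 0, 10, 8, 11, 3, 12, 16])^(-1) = [12, 1, 2, 16, 4, 0, 6, 3, 14, 11, 13, 15, 17, 8, 10, 5, 18, 7, 9]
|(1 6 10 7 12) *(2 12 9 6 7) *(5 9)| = 8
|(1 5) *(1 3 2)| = 4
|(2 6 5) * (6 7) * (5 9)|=|(2 7 6 9 5)|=5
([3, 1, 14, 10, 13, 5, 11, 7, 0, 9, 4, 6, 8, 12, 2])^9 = (0 10 13 8 3 4 12)(2 14)(6 11)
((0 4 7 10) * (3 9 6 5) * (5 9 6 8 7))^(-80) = (0 4 5 3 6 9 8 7 10)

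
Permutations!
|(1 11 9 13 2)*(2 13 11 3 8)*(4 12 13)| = 12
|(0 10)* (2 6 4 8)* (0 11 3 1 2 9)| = |(0 10 11 3 1 2 6 4 8 9)| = 10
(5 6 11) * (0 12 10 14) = [12, 1, 2, 3, 4, 6, 11, 7, 8, 9, 14, 5, 10, 13, 0] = (0 12 10 14)(5 6 11)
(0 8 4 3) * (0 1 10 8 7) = (0 7)(1 10 8 4 3) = [7, 10, 2, 1, 3, 5, 6, 0, 4, 9, 8]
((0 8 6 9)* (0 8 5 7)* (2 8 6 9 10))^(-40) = ((0 5 7)(2 8 9 6 10))^(-40) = (10)(0 7 5)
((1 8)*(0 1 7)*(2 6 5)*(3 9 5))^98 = ((0 1 8 7)(2 6 3 9 5))^98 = (0 8)(1 7)(2 9 6 5 3)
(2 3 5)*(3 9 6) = (2 9 6 3 5) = [0, 1, 9, 5, 4, 2, 3, 7, 8, 6]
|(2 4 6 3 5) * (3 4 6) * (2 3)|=|(2 6 4)(3 5)|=6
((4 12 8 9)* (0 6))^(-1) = (0 6)(4 9 8 12)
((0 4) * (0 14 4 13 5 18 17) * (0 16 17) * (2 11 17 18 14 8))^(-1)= (0 18 16 17 11 2 8 4 14 5 13)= ((0 13 5 14 4 8 2 11 17 16 18))^(-1)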